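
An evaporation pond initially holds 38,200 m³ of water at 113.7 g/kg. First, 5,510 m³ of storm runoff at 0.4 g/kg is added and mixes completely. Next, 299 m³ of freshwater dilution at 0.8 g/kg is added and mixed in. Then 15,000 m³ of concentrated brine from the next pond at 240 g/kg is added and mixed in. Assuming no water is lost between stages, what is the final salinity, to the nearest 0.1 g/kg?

Total salt / total volume:
Initial salt = 38,200×113.7 = 4,343,340
After stage 1: salt = 4,343,340 + 5,510×0.4 = 4,345,544; volume = 43,710 m³; S = 99.418 g/kg
After stage 2: salt = 4,345,544 + 299×0.8 = 4,345,783.2; volume = 44,009 m³; S = 98.748 g/kg
After stage 3: salt = 4,345,783.2 + 15,000×240 = 7,945,783.2; volume = 59,009 m³
S = 7,945,783.2 / 59,009 = 134.6538 g/kg

134.7 g/kg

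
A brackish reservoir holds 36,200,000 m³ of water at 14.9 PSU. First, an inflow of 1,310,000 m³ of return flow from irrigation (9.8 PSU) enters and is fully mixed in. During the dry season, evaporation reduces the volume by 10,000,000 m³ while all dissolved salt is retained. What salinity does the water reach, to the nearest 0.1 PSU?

20.1 PSU

After mixing: salt = 36,200,000×14.9 + 1,310,000×9.8 = 552,218,000; volume = 37,510,000 m³
After evaporation: salt unchanged = 552,218,000; volume = 37,510,000 − 10,000,000 = 27,510,000 m³
S = 552,218,000 / 27,510,000 = 20.0734 PSU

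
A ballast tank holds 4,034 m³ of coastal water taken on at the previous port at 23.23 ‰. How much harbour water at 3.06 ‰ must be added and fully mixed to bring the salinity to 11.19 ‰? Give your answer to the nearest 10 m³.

5970 m³

Salt balance: 4,034×23.23 + V×3.06 = (4,034+V)×11.19
93,709.82 + 3.06V = 45,140.46 + 11.19V
48,569.36 = 8.13V
V = 5,974.09 m³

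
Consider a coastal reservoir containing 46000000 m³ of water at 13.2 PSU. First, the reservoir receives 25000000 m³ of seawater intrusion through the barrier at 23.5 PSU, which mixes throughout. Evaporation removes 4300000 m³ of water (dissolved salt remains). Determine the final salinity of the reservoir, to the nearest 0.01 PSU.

After mixing: salt = 46,000,000×13.2 + 25,000,000×23.5 = 1,194,700,000; volume = 71,000,000 m³
After evaporation: salt unchanged = 1,194,700,000; volume = 71,000,000 − 4,300,000 = 66,700,000 m³
S = 1,194,700,000 / 66,700,000 = 17.9115 PSU

17.91 PSU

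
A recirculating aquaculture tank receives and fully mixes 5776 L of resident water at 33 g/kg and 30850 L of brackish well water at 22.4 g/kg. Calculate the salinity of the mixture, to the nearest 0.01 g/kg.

By conservation of dissolved salt,
salt = 5,776×33 + 30,850×22.4 = 190,608 + 691,040 = 881,648
volume = 5,776 + 30,850 = 36,626 L
S = 881,648 / 36,626 = 24.0716 g/kg

24.07 g/kg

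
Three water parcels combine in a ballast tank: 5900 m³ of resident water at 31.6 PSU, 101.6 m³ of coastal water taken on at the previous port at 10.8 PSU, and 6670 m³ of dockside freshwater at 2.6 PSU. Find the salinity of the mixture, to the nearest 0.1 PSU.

16.2 PSU

Total salt / total volume:
salt = 5,900×31.6 + 101.6×10.8 + 6,670×2.6 = 186,440 + 1,097.28 + 17,342 = 204,879.28
volume = 5,900 + 101.6 + 6,670 = 12,671.6 m³
S = 204,879.28 / 12,671.6 = 16.168 PSU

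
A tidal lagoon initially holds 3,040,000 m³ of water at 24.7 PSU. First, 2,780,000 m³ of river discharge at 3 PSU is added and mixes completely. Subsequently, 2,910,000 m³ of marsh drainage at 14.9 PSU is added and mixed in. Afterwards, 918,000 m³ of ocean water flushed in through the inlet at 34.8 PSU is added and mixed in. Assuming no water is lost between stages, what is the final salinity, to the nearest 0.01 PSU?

16.45 PSU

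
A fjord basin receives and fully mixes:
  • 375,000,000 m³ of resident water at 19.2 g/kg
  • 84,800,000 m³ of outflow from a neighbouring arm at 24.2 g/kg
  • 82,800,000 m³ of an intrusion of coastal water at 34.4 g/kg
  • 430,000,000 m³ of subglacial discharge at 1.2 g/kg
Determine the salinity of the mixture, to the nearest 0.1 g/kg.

13.0 g/kg

Conserving salt mass:
salt = 375,000,000×19.2 + 84,800,000×24.2 + 82,800,000×34.4 + 430,000,000×1.2 = 7,200,000,000 + 2,052,160,000 + 2,848,320,000 + 516,000,000 = 12,616,480,000
volume = 375,000,000 + 84,800,000 + 82,800,000 + 430,000,000 = 972,600,000 m³
S = 12,616,480,000 / 972,600,000 = 12.972 g/kg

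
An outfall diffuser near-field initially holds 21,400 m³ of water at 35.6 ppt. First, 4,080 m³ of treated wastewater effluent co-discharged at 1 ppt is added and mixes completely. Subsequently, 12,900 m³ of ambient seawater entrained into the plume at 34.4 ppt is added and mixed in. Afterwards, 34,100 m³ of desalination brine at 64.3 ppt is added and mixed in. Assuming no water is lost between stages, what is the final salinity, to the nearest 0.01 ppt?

Weighted by volume,
Initial salt = 21,400×35.6 = 761,840
After stage 1: salt = 761,840 + 4,080×1 = 765,920; volume = 25,480 m³; S = 30.06 ppt
After stage 2: salt = 765,920 + 12,900×34.4 = 1,209,680; volume = 38,380 m³; S = 31.518 ppt
After stage 3: salt = 1,209,680 + 34,100×64.3 = 3,402,310; volume = 72,480 m³
S = 3,402,310 / 72,480 = 46.9414 ppt

46.94 ppt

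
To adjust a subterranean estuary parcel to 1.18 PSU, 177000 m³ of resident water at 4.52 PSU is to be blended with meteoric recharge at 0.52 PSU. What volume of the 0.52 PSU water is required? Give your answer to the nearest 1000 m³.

Salt balance: 177,000×4.52 + V×0.52 = (177,000+V)×1.18
800,040 + 0.52V = 208,860 + 1.18V
591,180 = 0.66V
V = 895,727.27 m³

896000 m³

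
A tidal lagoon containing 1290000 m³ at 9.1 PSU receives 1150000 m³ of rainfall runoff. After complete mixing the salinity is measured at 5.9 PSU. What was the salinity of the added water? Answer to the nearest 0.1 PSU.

Salt balance: 1,290,000×9.1 + 1,150,000×S = 2,440,000×5.9
11,739,000 + 1,150,000·S = 14,396,000
S = (14,396,000 − 11,739,000) / 1,150,000 = 2.3104 PSU

2.3 PSU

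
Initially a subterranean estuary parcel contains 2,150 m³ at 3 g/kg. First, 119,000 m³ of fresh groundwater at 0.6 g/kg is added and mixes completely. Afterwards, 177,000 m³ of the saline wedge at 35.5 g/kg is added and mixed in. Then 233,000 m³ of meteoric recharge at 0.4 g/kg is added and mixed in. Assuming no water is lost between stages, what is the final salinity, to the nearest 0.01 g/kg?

12.15 g/kg

Total salt / total volume:
Initial salt = 2,150×3 = 6,450
After stage 1: salt = 6,450 + 119,000×0.6 = 77,850; volume = 121,150 m³; S = 0.643 g/kg
After stage 2: salt = 77,850 + 177,000×35.5 = 6,361,350; volume = 298,150 m³; S = 21.336 g/kg
After stage 3: salt = 6,361,350 + 233,000×0.4 = 6,454,550; volume = 531,150 m³
S = 6,454,550 / 531,150 = 12.152 g/kg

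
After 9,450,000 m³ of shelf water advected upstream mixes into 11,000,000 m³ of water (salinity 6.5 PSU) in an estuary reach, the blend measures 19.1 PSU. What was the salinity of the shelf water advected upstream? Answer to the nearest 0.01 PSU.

33.77 PSU

Salt balance: 11,000,000×6.5 + 9,450,000×S = 20,450,000×19.1
71,500,000 + 9,450,000·S = 390,595,000
S = (390,595,000 − 71,500,000) / 9,450,000 = 33.7667 PSU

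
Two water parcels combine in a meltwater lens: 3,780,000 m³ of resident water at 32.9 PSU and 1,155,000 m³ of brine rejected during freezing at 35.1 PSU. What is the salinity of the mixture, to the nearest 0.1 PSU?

Conserving salt mass:
salt = 3,780,000×32.9 + 1,155,000×35.1 = 124,362,000 + 40,540,500 = 164,902,500
volume = 3,780,000 + 1,155,000 = 4,935,000 m³
S = 164,902,500 / 4,935,000 = 33.415 PSU

33.4 PSU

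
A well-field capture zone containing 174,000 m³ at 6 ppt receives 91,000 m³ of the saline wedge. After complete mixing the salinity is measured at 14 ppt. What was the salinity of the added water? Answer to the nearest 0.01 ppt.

Salt balance: 174,000×6 + 91,000×S = 265,000×14
1,044,000 + 91,000·S = 3,710,000
S = (3,710,000 − 1,044,000) / 91,000 = 29.2967 ppt

29.30 ppt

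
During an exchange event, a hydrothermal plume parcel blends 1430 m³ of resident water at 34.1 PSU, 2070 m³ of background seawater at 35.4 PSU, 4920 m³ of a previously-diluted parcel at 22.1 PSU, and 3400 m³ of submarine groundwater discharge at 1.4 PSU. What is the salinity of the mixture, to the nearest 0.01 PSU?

19.93 PSU

Conserving salt mass:
salt = 1,430×34.1 + 2,070×35.4 + 4,920×22.1 + 3,400×1.4 = 48,763 + 73,278 + 108,732 + 4,760 = 235,533
volume = 1,430 + 2,070 + 4,920 + 3,400 = 11,820 m³
S = 235,533 / 11,820 = 19.9266 PSU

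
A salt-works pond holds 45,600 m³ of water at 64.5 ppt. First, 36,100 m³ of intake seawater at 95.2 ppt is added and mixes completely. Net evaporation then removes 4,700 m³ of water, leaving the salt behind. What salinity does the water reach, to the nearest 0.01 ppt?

82.83 ppt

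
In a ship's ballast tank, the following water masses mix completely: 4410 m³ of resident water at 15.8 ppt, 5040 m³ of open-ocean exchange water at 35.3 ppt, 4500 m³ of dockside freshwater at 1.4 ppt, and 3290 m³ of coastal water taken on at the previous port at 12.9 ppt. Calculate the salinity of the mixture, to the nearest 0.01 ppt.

Mass of salt is conserved:
salt = 4,410×15.8 + 5,040×35.3 + 4,500×1.4 + 3,290×12.9 = 69,678 + 177,912 + 6,300 + 42,441 = 296,331
volume = 4,410 + 5,040 + 4,500 + 3,290 = 17,240 m³
S = 296,331 / 17,240 = 17.1886 ppt

17.19 ppt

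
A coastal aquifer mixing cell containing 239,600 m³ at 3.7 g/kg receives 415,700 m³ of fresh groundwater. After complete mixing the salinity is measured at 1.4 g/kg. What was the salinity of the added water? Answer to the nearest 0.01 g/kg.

Salt balance: 239,600×3.7 + 415,700×S = 655,300×1.4
886,520 + 415,700·S = 917,420
S = (917,420 − 886,520) / 415,700 = 0.0743 g/kg

0.07 g/kg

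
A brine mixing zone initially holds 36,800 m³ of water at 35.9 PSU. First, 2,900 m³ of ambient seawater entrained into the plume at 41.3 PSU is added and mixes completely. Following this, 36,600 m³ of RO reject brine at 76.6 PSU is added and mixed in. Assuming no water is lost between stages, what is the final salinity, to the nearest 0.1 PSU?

55.6 PSU

Total salt / total volume:
Initial salt = 36,800×35.9 = 1,321,120
After stage 1: salt = 1,321,120 + 2,900×41.3 = 1,440,890; volume = 39,700 m³; S = 36.294 PSU
After stage 2: salt = 1,440,890 + 36,600×76.6 = 4,244,450; volume = 76,300 m³
S = 4,244,450 / 76,300 = 55.6284 PSU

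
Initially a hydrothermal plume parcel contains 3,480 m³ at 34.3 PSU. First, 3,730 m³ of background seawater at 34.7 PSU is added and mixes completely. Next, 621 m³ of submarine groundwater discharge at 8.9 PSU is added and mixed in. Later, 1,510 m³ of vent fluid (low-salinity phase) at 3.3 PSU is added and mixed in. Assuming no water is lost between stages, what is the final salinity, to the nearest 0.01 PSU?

Weighted by volume,
Initial salt = 3,480×34.3 = 119,364
After stage 1: salt = 119,364 + 3,730×34.7 = 248,795; volume = 7,210 m³; S = 34.507 PSU
After stage 2: salt = 248,795 + 621×8.9 = 254,321.9; volume = 7,831 m³; S = 32.476 PSU
After stage 3: salt = 254,321.9 + 1,510×3.3 = 259,304.9; volume = 9,341 m³
S = 259,304.9 / 9,341 = 27.7599 PSU

27.76 PSU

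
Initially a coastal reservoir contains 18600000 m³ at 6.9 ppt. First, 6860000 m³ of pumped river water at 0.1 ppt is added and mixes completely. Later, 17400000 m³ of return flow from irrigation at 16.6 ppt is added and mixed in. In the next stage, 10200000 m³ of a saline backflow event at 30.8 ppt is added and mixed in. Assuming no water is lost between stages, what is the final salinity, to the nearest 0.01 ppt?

Conserving salt mass:
Initial salt = 18,600,000×6.9 = 128,340,000
After stage 1: salt = 128,340,000 + 6,860,000×0.1 = 129,026,000; volume = 25,460,000 m³; S = 5.068 ppt
After stage 2: salt = 129,026,000 + 17,400,000×16.6 = 417,866,000; volume = 42,860,000 m³; S = 9.75 ppt
After stage 3: salt = 417,866,000 + 10,200,000×30.8 = 732,026,000; volume = 53,060,000 m³
S = 732,026,000 / 53,060,000 = 13.7962 ppt

13.80 ppt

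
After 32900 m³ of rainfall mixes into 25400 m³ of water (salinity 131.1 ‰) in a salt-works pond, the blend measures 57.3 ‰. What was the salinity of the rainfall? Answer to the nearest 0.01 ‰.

0.32 ‰

Salt balance: 25,400×131.1 + 32,900×S = 58,300×57.3
3,329,940 + 32,900·S = 3,340,590
S = (3,340,590 − 3,329,940) / 32,900 = 0.3237 ‰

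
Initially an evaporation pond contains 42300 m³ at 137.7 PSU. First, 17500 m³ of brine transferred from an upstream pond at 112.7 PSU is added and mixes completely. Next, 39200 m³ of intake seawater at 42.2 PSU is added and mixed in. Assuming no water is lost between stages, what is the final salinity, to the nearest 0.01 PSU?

95.47 PSU

Weighted by volume,
Initial salt = 42,300×137.7 = 5,824,710
After stage 1: salt = 5,824,710 + 17,500×112.7 = 7,796,960; volume = 59,800 m³; S = 130.384 PSU
After stage 2: salt = 7,796,960 + 39,200×42.2 = 9,451,200; volume = 99,000 m³
S = 9,451,200 / 99,000 = 95.4667 PSU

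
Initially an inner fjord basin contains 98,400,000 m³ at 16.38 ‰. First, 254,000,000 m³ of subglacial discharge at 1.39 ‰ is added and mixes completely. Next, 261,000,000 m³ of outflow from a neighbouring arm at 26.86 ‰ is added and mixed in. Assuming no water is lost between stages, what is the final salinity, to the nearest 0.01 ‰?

14.63 ‰

Conserving salt mass:
Initial salt = 98,400,000×16.38 = 1,611,792,000
After stage 1: salt = 1,611,792,000 + 254,000,000×1.39 = 1,964,852,000; volume = 352,400,000 m³; S = 5.576 ‰
After stage 2: salt = 1,964,852,000 + 261,000,000×26.86 = 8,975,312,000; volume = 613,400,000 m³
S = 8,975,312,000 / 613,400,000 = 14.6321 ‰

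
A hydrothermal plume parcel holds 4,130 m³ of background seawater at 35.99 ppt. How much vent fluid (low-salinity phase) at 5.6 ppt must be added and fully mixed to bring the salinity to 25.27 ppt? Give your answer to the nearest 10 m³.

Salt balance: 4,130×35.99 + V×5.6 = (4,130+V)×25.27
148,638.7 + 5.6V = 104,365.1 + 25.27V
44,273.6 = 19.67V
V = 2,250.82 m³

2250 m³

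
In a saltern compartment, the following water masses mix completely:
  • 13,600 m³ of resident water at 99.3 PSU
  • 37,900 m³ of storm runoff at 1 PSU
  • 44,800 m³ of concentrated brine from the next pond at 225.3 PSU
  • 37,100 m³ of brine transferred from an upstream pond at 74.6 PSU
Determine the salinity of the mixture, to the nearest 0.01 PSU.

106.82 PSU

Conserving salt mass:
salt = 13,600×99.3 + 37,900×1 + 44,800×225.3 + 37,100×74.6 = 1,350,480 + 37,900 + 10,093,440 + 2,767,660 = 14,249,480
volume = 13,600 + 37,900 + 44,800 + 37,100 = 133,400 m³
S = 14,249,480 / 133,400 = 106.8177 PSU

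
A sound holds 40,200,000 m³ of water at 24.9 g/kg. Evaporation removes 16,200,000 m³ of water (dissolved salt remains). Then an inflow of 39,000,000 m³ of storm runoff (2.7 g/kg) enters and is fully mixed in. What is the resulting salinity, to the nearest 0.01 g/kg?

17.56 g/kg

After evaporation: salt = 40,200,000×24.9 = 1,000,980,000; volume = 40,200,000 − 16,200,000 = 24,000,000 m³
After mixing: salt = 1,000,980,000 + 39,000,000×2.7 = 1,106,280,000; volume = 24,000,000 + 39,000,000 = 63,000,000 m³
S = 1,106,280,000 / 63,000,000 = 17.56 g/kg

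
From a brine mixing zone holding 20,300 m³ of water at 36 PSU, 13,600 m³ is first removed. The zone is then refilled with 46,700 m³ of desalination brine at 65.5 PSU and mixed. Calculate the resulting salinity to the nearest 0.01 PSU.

61.80 PSU

Remaining after removal: 6,700 m³ at 36 PSU (salt = 241,200)
After addition: salt = 241,200 + 46,700×65.5 = 3,300,050; volume = 53,400 m³
S = 3,300,050 / 53,400 = 61.7987 PSU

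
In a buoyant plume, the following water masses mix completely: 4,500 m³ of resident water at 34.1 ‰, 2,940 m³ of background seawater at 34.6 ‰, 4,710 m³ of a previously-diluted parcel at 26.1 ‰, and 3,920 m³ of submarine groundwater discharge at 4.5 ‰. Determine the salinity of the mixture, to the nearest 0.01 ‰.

Salt balance:
salt = 4,500×34.1 + 2,940×34.6 + 4,710×26.1 + 3,920×4.5 = 153,450 + 101,724 + 122,931 + 17,640 = 395,745
volume = 4,500 + 2,940 + 4,710 + 3,920 = 16,070 m³
S = 395,745 / 16,070 = 24.6263 ‰

24.63 ‰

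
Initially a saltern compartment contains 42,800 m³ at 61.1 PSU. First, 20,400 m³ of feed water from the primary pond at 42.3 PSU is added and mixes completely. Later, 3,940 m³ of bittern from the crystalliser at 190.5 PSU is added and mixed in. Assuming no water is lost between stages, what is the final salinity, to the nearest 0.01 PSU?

Weighted by volume,
Initial salt = 42,800×61.1 = 2,615,080
After stage 1: salt = 2,615,080 + 20,400×42.3 = 3,478,000; volume = 63,200 m³; S = 55.032 PSU
After stage 2: salt = 3,478,000 + 3,940×190.5 = 4,228,570; volume = 67,140 m³
S = 4,228,570 / 67,140 = 62.9814 PSU

62.98 PSU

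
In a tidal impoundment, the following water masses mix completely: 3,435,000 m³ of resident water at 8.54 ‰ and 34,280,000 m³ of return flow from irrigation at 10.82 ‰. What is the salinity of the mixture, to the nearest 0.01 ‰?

Total salt / total volume:
salt = 3,435,000×8.54 + 34,280,000×10.82 = 29,334,900 + 370,909,600 = 400,244,500
volume = 3,435,000 + 34,280,000 = 37,715,000 m³
S = 400,244,500 / 37,715,000 = 10.6123 ‰

10.61 ‰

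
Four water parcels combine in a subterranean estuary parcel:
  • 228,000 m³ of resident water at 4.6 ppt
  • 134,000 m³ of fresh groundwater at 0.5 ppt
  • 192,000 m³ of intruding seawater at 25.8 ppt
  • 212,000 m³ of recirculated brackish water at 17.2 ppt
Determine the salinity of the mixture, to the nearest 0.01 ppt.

Weighted by volume,
salt = 228,000×4.6 + 134,000×0.5 + 192,000×25.8 + 212,000×17.2 = 1,048,800 + 67,000 + 4,953,600 + 3,646,400 = 9,715,800
volume = 228,000 + 134,000 + 192,000 + 212,000 = 766,000 m³
S = 9,715,800 / 766,000 = 12.6838 ppt

12.68 ppt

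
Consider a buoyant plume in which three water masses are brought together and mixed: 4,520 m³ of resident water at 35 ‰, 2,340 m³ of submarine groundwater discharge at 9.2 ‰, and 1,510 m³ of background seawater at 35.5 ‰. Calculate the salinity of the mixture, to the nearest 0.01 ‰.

27.88 ‰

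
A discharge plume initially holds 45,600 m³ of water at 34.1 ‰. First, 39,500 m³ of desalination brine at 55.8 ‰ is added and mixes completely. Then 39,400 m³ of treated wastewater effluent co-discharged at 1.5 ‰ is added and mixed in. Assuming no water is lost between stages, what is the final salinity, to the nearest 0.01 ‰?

30.67 ‰

Total salt / total volume:
Initial salt = 45,600×34.1 = 1,554,960
After stage 1: salt = 1,554,960 + 39,500×55.8 = 3,759,060; volume = 85,100 m³; S = 44.172 ‰
After stage 2: salt = 3,759,060 + 39,400×1.5 = 3,818,160; volume = 124,500 m³
S = 3,818,160 / 124,500 = 30.668 ‰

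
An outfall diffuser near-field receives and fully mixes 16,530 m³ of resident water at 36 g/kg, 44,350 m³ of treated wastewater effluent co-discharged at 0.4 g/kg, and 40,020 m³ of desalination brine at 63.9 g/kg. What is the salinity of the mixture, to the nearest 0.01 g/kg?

Salt balance:
salt = 16,530×36 + 44,350×0.4 + 40,020×63.9 = 595,080 + 17,740 + 2,557,278 = 3,170,098
volume = 16,530 + 44,350 + 40,020 = 100,900 m³
S = 3,170,098 / 100,900 = 31.4182 g/kg

31.42 g/kg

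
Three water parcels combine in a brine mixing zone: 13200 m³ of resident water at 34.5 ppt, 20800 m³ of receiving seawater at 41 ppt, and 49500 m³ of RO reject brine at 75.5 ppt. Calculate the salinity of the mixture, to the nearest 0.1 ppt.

By conservation of dissolved salt,
salt = 13,200×34.5 + 20,800×41 + 49,500×75.5 = 455,400 + 852,800 + 3,737,250 = 5,045,450
volume = 13,200 + 20,800 + 49,500 = 83,500 m³
S = 5,045,450 / 83,500 = 60.425 ppt

60.4 ppt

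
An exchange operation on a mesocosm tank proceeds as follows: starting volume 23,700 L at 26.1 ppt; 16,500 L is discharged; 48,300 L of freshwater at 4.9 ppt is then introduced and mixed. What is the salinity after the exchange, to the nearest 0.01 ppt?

7.65 ppt

Remaining after removal: 7,200 L at 26.1 ppt (salt = 187,920)
After addition: salt = 187,920 + 48,300×4.9 = 424,590; volume = 55,500 L
S = 424,590 / 55,500 = 7.6503 ppt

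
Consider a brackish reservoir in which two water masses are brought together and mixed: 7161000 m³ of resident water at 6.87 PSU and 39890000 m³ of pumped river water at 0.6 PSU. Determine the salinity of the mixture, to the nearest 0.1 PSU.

1.6 PSU

Total salt / total volume:
salt = 7,161,000×6.87 + 39,890,000×0.6 = 49,196,070 + 23,934,000 = 73,130,070
volume = 7,161,000 + 39,890,000 = 47,051,000 m³
S = 73,130,070 / 47,051,000 = 1.554 PSU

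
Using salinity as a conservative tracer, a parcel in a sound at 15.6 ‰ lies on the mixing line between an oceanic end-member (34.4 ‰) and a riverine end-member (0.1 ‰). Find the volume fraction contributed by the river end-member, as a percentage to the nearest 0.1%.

54.8%

Let f be the freshwater fraction. Salt balance per unit volume:
f×0.1 + (1−f)×34.4 = 15.6
f = (34.4 − 15.6) / (34.4 − 0.1) = 18.8/34.3 = 0.5481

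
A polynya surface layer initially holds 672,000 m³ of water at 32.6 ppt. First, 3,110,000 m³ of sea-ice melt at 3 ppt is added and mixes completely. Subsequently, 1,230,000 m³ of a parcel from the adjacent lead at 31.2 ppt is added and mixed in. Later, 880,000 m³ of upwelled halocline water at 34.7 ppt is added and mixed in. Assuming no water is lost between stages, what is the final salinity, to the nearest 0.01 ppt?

17.00 ppt

Conserving salt mass:
Initial salt = 672,000×32.6 = 21,907,200
After stage 1: salt = 21,907,200 + 3,110,000×3 = 31,237,200; volume = 3,782,000 m³; S = 8.259 ppt
After stage 2: salt = 31,237,200 + 1,230,000×31.2 = 69,613,200; volume = 5,012,000 m³; S = 13.889 ppt
After stage 3: salt = 69,613,200 + 880,000×34.7 = 100,149,200; volume = 5,892,000 m³
S = 100,149,200 / 5,892,000 = 16.9975 ppt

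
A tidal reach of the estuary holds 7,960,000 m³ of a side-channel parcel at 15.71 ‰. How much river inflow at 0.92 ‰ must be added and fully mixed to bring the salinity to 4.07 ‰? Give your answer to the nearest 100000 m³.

29400000 m³

Salt balance: 7,960,000×15.71 + V×0.92 = (7,960,000+V)×4.07
125,051,600 + 0.92V = 32,397,200 + 4.07V
92,654,400 = 3.15V
V = 29,414,095.24 m³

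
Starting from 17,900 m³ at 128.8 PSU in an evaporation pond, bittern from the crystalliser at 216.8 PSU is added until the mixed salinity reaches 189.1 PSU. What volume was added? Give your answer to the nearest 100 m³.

Salt balance: 17,900×128.8 + V×216.8 = (17,900+V)×189.1
2,305,520 + 216.8V = 3,384,890 + 189.1V
1,079,370 = 27.7V
V = 38,966.43 m³

39000 m³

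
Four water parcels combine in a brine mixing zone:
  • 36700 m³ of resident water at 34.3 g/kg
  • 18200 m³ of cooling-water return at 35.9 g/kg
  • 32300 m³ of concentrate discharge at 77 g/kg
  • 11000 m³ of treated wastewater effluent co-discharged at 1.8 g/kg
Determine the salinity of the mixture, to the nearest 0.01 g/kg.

Salt balance:
salt = 36,700×34.3 + 18,200×35.9 + 32,300×77 + 11,000×1.8 = 1,258,810 + 653,380 + 2,487,100 + 19,800 = 4,419,090
volume = 36,700 + 18,200 + 32,300 + 11,000 = 98,200 m³
S = 4,419,090 / 98,200 = 45.0009 g/kg

45.00 g/kg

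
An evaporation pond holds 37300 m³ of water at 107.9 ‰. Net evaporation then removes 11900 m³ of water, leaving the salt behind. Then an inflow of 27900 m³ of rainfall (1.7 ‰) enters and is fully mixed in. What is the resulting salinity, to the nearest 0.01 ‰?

After evaporation: salt = 37,300×107.9 = 4,024,670; volume = 37,300 − 11,900 = 25,400 m³
After mixing: salt = 4,024,670 + 27,900×1.7 = 4,072,100; volume = 25,400 + 27,900 = 53,300 m³
S = 4,072,100 / 53,300 = 76.3996 ‰

76.40 ‰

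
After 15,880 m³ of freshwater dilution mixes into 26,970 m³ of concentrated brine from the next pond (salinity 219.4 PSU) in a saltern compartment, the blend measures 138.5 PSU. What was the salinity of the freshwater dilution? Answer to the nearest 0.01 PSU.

Salt balance: 26,970×219.4 + 15,880×S = 42,850×138.5
5,917,218 + 15,880·S = 5,934,725
S = (5,934,725 − 5,917,218) / 15,880 = 1.1025 PSU

1.10 PSU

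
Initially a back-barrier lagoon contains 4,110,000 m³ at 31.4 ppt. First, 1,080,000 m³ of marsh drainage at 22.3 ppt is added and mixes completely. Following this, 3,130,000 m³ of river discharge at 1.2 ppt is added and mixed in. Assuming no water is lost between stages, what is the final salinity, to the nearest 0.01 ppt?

Total salt / total volume:
Initial salt = 4,110,000×31.4 = 129,054,000
After stage 1: salt = 129,054,000 + 1,080,000×22.3 = 153,138,000; volume = 5,190,000 m³; S = 29.506 ppt
After stage 2: salt = 153,138,000 + 3,130,000×1.2 = 156,894,000; volume = 8,320,000 m³
S = 156,894,000 / 8,320,000 = 18.8575 ppt

18.86 ppt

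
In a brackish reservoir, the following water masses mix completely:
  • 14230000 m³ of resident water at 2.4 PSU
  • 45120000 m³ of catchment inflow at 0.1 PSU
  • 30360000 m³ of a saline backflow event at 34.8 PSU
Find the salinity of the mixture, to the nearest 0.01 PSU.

Weighted by volume,
salt = 14,230,000×2.4 + 45,120,000×0.1 + 30,360,000×34.8 = 34,152,000 + 4,512,000 + 1,056,528,000 = 1,095,192,000
volume = 14,230,000 + 45,120,000 + 30,360,000 = 89,710,000 m³
S = 1,095,192,000 / 89,710,000 = 12.2081 PSU

12.21 PSU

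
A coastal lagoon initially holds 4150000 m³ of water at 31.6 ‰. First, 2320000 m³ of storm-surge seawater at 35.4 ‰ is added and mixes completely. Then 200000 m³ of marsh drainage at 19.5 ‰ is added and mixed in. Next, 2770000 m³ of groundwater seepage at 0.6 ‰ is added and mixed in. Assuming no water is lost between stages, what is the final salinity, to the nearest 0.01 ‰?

Total salt / total volume:
Initial salt = 4,150,000×31.6 = 131,140,000
After stage 1: salt = 131,140,000 + 2,320,000×35.4 = 213,268,000; volume = 6,470,000 m³; S = 32.963 ‰
After stage 2: salt = 213,268,000 + 200,000×19.5 = 217,168,000; volume = 6,670,000 m³; S = 32.559 ‰
After stage 3: salt = 217,168,000 + 2,770,000×0.6 = 218,830,000; volume = 9,440,000 m³
S = 218,830,000 / 9,440,000 = 23.1811 ‰

23.18 ‰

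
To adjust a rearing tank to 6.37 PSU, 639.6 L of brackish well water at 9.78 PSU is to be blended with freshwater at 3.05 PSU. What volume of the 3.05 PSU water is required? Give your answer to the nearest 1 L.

Salt balance: 639.6×9.78 + V×3.05 = (639.6+V)×6.37
6,255.288 + 3.05V = 4,074.252 + 6.37V
2,181.036 = 3.32V
V = 656.94 L

657 L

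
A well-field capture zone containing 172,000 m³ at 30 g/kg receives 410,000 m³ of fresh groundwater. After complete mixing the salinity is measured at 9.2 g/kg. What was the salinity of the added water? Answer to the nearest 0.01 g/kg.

Salt balance: 172,000×30 + 410,000×S = 582,000×9.2
5,160,000 + 410,000·S = 5,354,400
S = (5,354,400 − 5,160,000) / 410,000 = 0.4741 g/kg

0.47 g/kg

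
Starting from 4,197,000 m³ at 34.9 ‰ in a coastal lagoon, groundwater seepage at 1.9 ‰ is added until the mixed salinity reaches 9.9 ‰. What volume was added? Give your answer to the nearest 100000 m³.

Salt balance: 4,197,000×34.9 + V×1.9 = (4,197,000+V)×9.9
146,475,300 + 1.9V = 41,550,300 + 9.9V
104,925,000 = 8V
V = 13,115,625 m³

13100000 m³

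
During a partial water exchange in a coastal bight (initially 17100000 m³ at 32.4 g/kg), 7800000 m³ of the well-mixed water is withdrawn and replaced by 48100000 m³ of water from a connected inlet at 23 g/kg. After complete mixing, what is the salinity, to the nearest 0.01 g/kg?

Remaining after removal: 9,300,000 m³ at 32.4 g/kg (salt = 301,320,000)
After addition: salt = 301,320,000 + 48,100,000×23 = 1,407,620,000; volume = 57,400,000 m³
S = 1,407,620,000 / 57,400,000 = 24.523 g/kg

24.52 g/kg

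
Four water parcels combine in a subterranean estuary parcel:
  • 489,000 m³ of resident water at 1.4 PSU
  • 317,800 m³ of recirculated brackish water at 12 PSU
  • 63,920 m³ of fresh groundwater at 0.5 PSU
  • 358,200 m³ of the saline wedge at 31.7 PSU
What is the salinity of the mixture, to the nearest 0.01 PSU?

By conservation of dissolved salt,
salt = 489,000×1.4 + 317,800×12 + 63,920×0.5 + 358,200×31.7 = 684,600 + 3,813,600 + 31,960 + 11,354,940 = 15,885,100
volume = 489,000 + 317,800 + 63,920 + 358,200 = 1,228,920 m³
S = 15,885,100 / 1,228,920 = 12.9261 PSU

12.93 PSU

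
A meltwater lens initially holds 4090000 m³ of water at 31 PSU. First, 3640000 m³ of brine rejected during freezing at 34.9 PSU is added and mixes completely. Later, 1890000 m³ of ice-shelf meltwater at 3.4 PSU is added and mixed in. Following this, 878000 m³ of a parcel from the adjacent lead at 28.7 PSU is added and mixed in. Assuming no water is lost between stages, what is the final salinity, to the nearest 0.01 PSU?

By conservation of dissolved salt,
Initial salt = 4,090,000×31 = 126,790,000
After stage 1: salt = 126,790,000 + 3,640,000×34.9 = 253,826,000; volume = 7,730,000 m³; S = 32.836 PSU
After stage 2: salt = 253,826,000 + 1,890,000×3.4 = 260,252,000; volume = 9,620,000 m³; S = 27.053 PSU
After stage 3: salt = 260,252,000 + 878,000×28.7 = 285,450,600; volume = 10,498,000 m³
S = 285,450,600 / 10,498,000 = 27.191 PSU

27.19 PSU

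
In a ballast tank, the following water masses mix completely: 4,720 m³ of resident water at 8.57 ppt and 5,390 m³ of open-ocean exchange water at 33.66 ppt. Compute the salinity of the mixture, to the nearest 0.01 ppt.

Mass of salt is conserved:
salt = 4,720×8.57 + 5,390×33.66 = 40,450.4 + 181,427.4 = 221,877.8
volume = 4,720 + 5,390 = 10,110 m³
S = 221,877.8 / 10,110 = 21.9464 ppt

21.95 ppt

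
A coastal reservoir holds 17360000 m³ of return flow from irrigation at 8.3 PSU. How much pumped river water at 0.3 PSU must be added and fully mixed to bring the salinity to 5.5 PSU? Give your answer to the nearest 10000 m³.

9350000 m³

Salt balance: 17,360,000×8.3 + V×0.3 = (17,360,000+V)×5.5
144,088,000 + 0.3V = 95,480,000 + 5.5V
48,608,000 = 5.2V
V = 9,347,692.31 m³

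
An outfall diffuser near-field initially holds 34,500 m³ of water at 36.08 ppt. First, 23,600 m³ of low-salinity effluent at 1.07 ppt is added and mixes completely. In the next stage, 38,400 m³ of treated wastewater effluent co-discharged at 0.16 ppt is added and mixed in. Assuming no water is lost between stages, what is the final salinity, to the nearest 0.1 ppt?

13.2 ppt

Total salt / total volume:
Initial salt = 34,500×36.08 = 1,244,760
After stage 1: salt = 1,244,760 + 23,600×1.07 = 1,270,012; volume = 58,100 m³; S = 21.859 ppt
After stage 2: salt = 1,270,012 + 38,400×0.16 = 1,276,156; volume = 96,500 m³
S = 1,276,156 / 96,500 = 13.2244 ppt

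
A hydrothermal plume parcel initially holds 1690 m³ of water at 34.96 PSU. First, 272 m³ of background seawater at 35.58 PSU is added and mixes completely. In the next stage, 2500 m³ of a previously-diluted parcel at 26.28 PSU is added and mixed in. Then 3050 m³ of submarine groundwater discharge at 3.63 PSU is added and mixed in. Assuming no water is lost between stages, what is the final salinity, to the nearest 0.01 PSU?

Total salt / total volume:
Initial salt = 1,690×34.96 = 59,082.4
After stage 1: salt = 59,082.4 + 272×35.58 = 68,760.16; volume = 1,962 m³; S = 35.046 PSU
After stage 2: salt = 68,760.16 + 2,500×26.28 = 134,460.16; volume = 4,462 m³; S = 30.135 PSU
After stage 3: salt = 134,460.16 + 3,050×3.63 = 145,531.66; volume = 7,512 m³
S = 145,531.66 / 7,512 = 19.3732 PSU

19.37 PSU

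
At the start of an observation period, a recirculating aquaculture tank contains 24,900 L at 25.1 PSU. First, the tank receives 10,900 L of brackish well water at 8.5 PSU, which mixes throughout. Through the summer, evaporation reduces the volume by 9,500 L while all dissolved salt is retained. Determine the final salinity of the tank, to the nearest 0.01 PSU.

After mixing: salt = 24,900×25.1 + 10,900×8.5 = 717,640; volume = 35,800 L
After evaporation: salt unchanged = 717,640; volume = 35,800 − 9,500 = 26,300 L
S = 717,640 / 26,300 = 27.2867 PSU

27.29 PSU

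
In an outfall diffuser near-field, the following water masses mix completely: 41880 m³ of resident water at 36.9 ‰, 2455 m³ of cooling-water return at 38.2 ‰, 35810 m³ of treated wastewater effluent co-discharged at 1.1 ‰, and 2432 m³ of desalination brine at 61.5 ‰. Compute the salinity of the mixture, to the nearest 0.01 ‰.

22.14 ‰

Weighted by volume,
salt = 41,880×36.9 + 2,455×38.2 + 35,810×1.1 + 2,432×61.5 = 1,545,372 + 93,781 + 39,391 + 149,568 = 1,828,112
volume = 41,880 + 2,455 + 35,810 + 2,432 = 82,577 m³
S = 1,828,112 / 82,577 = 22.1383 ‰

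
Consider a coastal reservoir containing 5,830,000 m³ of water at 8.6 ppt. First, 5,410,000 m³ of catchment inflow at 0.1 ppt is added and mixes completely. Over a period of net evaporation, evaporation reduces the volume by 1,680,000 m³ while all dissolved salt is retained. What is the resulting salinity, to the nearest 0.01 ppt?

After mixing: salt = 5,830,000×8.6 + 5,410,000×0.1 = 50,679,000; volume = 11,240,000 m³
After evaporation: salt unchanged = 50,679,000; volume = 11,240,000 − 1,680,000 = 9,560,000 m³
S = 50,679,000 / 9,560,000 = 5.3012 ppt

5.30 ppt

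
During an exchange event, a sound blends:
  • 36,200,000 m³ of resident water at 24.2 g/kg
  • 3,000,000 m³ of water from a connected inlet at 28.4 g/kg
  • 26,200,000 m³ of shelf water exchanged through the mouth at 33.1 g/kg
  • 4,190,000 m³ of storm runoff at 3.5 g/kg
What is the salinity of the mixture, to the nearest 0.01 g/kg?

By conservation of dissolved salt,
salt = 36,200,000×24.2 + 3,000,000×28.4 + 26,200,000×33.1 + 4,190,000×3.5 = 876,040,000 + 85,200,000 + 867,220,000 + 14,665,000 = 1,843,125,000
volume = 36,200,000 + 3,000,000 + 26,200,000 + 4,190,000 = 69,590,000 m³
S = 1,843,125,000 / 69,590,000 = 26.4855 g/kg

26.49 g/kg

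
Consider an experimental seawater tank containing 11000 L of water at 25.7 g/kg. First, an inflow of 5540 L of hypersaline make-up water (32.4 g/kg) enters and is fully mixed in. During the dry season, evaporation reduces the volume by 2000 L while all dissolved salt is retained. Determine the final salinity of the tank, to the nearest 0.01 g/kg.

31.79 g/kg

After mixing: salt = 11,000×25.7 + 5,540×32.4 = 462,196; volume = 16,540 L
After evaporation: salt unchanged = 462,196; volume = 16,540 − 2,000 = 14,540 L
S = 462,196 / 14,540 = 31.7879 g/kg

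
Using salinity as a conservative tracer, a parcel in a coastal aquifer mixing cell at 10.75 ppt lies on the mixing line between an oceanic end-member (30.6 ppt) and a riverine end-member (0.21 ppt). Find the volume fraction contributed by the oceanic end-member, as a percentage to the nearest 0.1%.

34.7%

Let g be the oceanic fraction. Salt balance per unit volume:
g×30.6 + (1−g)×0.21 = 10.75
g = (10.75 − 0.21) / (30.6 − 0.21) = 10.54/30.39 = 0.3468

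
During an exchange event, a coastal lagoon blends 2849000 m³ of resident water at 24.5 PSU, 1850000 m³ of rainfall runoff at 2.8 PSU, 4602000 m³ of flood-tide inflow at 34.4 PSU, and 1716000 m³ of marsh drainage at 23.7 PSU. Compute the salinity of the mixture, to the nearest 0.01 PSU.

Total salt / total volume:
salt = 2,849,000×24.5 + 1,850,000×2.8 + 4,602,000×34.4 + 1,716,000×23.7 = 69,800,500 + 5,180,000 + 158,308,800 + 40,669,200 = 273,958,500
volume = 2,849,000 + 1,850,000 + 4,602,000 + 1,716,000 = 11,017,000 m³
S = 273,958,500 / 11,017,000 = 24.8669 PSU

24.87 PSU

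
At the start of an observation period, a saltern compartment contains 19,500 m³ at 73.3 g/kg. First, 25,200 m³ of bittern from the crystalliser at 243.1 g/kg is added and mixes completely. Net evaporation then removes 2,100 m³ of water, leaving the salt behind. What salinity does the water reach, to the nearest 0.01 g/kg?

177.36 g/kg

After mixing: salt = 19,500×73.3 + 25,200×243.1 = 7,555,470; volume = 44,700 m³
After evaporation: salt unchanged = 7,555,470; volume = 44,700 − 2,100 = 42,600 m³
S = 7,555,470 / 42,600 = 177.3585 g/kg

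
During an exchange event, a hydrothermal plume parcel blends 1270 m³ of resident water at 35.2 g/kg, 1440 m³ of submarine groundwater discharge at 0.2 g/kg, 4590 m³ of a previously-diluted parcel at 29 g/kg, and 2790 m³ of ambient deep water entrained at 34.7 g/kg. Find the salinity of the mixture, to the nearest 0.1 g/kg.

27.2 g/kg

Weighted by volume,
salt = 1,270×35.2 + 1,440×0.2 + 4,590×29 + 2,790×34.7 = 44,704 + 288 + 133,110 + 96,813 = 274,915
volume = 1,270 + 1,440 + 4,590 + 2,790 = 10,090 m³
S = 274,915 / 10,090 = 27.246 g/kg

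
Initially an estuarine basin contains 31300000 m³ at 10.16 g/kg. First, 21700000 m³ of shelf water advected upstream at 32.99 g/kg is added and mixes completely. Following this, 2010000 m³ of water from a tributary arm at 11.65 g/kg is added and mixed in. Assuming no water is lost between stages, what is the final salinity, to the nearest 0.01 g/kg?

Conserving salt mass:
Initial salt = 31,300,000×10.16 = 318,008,000
After stage 1: salt = 318,008,000 + 21,700,000×32.99 = 1,033,891,000; volume = 53,000,000 m³; S = 19.507 g/kg
After stage 2: salt = 1,033,891,000 + 2,010,000×11.65 = 1,057,307,500; volume = 55,010,000 m³
S = 1,057,307,500 / 55,010,000 = 19.2203 g/kg

19.22 g/kg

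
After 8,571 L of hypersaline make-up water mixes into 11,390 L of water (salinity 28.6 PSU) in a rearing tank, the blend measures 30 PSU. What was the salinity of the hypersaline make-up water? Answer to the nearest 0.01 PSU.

Salt balance: 11,390×28.6 + 8,571×S = 19,961×30
325,754 + 8,571·S = 598,830
S = (598,830 − 325,754) / 8,571 = 31.8605 PSU

31.86 PSU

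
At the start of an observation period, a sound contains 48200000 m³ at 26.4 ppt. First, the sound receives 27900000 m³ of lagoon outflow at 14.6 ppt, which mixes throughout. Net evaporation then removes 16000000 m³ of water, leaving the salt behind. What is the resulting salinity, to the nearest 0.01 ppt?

27.95 ppt

After mixing: salt = 48,200,000×26.4 + 27,900,000×14.6 = 1,679,820,000; volume = 76,100,000 m³
After evaporation: salt unchanged = 1,679,820,000; volume = 76,100,000 − 16,000,000 = 60,100,000 m³
S = 1,679,820,000 / 60,100,000 = 27.9504 ppt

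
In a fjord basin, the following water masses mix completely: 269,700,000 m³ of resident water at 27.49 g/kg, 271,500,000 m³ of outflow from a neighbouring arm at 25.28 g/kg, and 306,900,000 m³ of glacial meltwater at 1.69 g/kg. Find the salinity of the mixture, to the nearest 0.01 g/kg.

By conservation of dissolved salt,
salt = 269,700,000×27.49 + 271,500,000×25.28 + 306,900,000×1.69 = 7,414,053,000 + 6,863,520,000 + 518,661,000 = 14,796,234,000
volume = 269,700,000 + 271,500,000 + 306,900,000 = 848,100,000 m³
S = 14,796,234,000 / 848,100,000 = 17.4463 g/kg

17.45 g/kg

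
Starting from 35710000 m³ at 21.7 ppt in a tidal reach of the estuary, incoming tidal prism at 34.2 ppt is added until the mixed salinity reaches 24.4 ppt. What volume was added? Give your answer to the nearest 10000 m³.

9840000 m³

Salt balance: 35,710,000×21.7 + V×34.2 = (35,710,000+V)×24.4
774,907,000 + 34.2V = 871,324,000 + 24.4V
96,417,000 = 9.8V
V = 9,838,469.39 m³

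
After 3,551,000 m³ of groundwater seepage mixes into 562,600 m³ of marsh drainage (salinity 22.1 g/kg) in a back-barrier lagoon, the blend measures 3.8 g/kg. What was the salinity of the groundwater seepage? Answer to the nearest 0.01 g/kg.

Salt balance: 562,600×22.1 + 3,551,000×S = 4,113,600×3.8
12,433,460 + 3,551,000·S = 15,631,680
S = (15,631,680 − 12,433,460) / 3,551,000 = 0.9007 g/kg

0.90 g/kg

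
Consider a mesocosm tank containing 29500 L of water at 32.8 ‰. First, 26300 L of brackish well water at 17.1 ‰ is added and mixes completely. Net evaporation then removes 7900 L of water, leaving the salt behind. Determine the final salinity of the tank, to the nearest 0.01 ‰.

29.59 ‰

After mixing: salt = 29,500×32.8 + 26,300×17.1 = 1,417,330; volume = 55,800 L
After evaporation: salt unchanged = 1,417,330; volume = 55,800 − 7,900 = 47,900 L
S = 1,417,330 / 47,900 = 29.5894 ‰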